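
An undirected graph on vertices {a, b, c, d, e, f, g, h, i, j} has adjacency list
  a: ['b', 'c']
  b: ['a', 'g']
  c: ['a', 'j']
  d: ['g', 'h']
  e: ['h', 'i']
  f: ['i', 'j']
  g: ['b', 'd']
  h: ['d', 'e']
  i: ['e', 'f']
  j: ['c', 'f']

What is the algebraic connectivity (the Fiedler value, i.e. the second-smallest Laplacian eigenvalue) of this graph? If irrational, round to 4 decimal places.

Each diagonal entry of L is the vertex degree and each off-diagonal entry is -1 where an edge is present, 0 otherwise; in the order [a, b, c, d, e, f, g, h, i, j] the diagonal is [2, 2, 2, 2, 2, 2, 2, 2, 2, 2]. The sorted Laplacian eigenvalues are [0, 0.3820, 0.3820, 1.3820, 1.3820, 2.6180, 2.6180, 3.6180, 3.6180, 4]; the algebraic connectivity is the second entry, 0.3820.

0.3820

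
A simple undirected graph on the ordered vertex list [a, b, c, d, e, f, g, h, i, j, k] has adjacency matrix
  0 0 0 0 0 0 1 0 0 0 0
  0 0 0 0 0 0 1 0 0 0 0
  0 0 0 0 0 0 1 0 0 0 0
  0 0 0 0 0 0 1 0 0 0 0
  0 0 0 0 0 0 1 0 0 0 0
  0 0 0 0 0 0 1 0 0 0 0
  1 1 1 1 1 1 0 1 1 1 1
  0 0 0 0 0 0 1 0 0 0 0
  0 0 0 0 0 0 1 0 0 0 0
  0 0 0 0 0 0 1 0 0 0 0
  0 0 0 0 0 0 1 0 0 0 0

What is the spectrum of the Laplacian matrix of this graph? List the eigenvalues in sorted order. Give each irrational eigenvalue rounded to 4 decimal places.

Reading degrees in the order [a, b, c, d, e, f, g, h, i, j, k] gives [1, 1, 1, 1, 1, 1, 10, 1, 1, 1, 1]; set D = diag(1, 1, 1, 1, 1, 1, 10, 1, 1, 1, 1) and form L = D - A. The multiplicity of 0 as a Laplacian eigenvalue equals the number of connected components. The single zero eigenvalue shows the graph is connected. There is one zero in the spectrum, matching the 1 component.

[0, 1, 1, 1, 1, 1, 1, 1, 1, 1, 11]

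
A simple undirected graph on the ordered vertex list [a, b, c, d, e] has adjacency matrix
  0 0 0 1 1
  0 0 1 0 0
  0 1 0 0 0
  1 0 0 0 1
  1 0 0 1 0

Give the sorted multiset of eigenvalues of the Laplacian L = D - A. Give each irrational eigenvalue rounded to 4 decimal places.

[0, 0, 2, 3, 3]

Reading degrees in the order [a, b, c, d, e] gives [2, 1, 1, 2, 2]; set D = diag(2, 1, 1, 2, 2) and form L = D - A. L is symmetric positive semidefinite, so every eigenvalue is real and nonnegative. The 2 zero eigenvalues correspond to the 2 connected components. The largest eigenvalue, 3, is at most the vertex count 5.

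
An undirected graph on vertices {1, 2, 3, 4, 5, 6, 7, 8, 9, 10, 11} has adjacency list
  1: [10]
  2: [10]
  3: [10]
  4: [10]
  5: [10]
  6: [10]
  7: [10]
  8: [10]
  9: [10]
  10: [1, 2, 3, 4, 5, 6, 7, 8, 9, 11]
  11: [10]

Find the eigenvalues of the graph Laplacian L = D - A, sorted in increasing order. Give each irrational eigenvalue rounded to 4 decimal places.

With the vertex order [1, 2, 3, 4, 5, 6, 7, 8, 9, 10, 11], the degrees are [1, 1, 1, 1, 1, 1, 1, 1, 1, 10, 1], giving D = diag(1, 1, 1, 1, 1, 1, 1, 1, 1, 10, 1) and L = D - A. Diagonalising L (or applying a numerical eigensolver to the 11x11 matrix) gives the spectrum above. The eigenvalues sum to 20, which equals trace(L) = 2|E|. There is one zero in the spectrum, matching the 1 component.

[0, 1, 1, 1, 1, 1, 1, 1, 1, 1, 11]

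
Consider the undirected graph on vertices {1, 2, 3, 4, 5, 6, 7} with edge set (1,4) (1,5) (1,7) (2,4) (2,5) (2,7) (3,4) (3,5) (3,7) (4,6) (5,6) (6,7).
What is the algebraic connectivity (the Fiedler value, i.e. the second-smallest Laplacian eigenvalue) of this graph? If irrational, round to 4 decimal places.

With the vertex order [1, 2, 3, 4, 5, 6, 7], the degrees are [3, 3, 3, 4, 4, 3, 4], giving D = diag(3, 3, 3, 4, 4, 3, 4) and L = D - A. Computing the eigenvalues of L and sorting gives [0, 3, 3, 3, 4, 4, 7]. The Fiedler value lambda_2 = 3 is strictly positive, so the graph is connected. There is one zero in the spectrum, matching the 1 component. The eigenvalues sum to 24, which equals trace(L) = 2|E|.

3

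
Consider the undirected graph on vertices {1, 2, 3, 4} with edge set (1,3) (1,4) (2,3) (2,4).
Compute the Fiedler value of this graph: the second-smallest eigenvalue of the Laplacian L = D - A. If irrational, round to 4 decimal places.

Reading degrees in the order [1, 2, 3, 4] gives [2, 2, 2, 2]; set D = diag(2, 2, 2, 2) and form L = D - A. The sorted Laplacian eigenvalues are [0, 2, 2, 4]; the algebraic connectivity is the second entry, 2.

2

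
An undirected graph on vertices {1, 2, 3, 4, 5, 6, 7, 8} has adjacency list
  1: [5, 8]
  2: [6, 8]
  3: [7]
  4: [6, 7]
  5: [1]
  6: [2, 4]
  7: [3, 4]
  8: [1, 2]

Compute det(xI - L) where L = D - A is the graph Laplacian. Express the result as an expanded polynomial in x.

x^8 - 14x^7 + 78x^6 - 220x^5 + 330x^4 - 252x^3 + 84x^2 - 8x

Reading degrees in the order [1, 2, 3, 4, 5, 6, 7, 8] gives [2, 2, 1, 2, 1, 2, 2, 2]; set D = diag(2, 2, 1, 2, 1, 2, 2, 2) and form L = D - A. Computing det(xI - L) by cofactor expansion (or equivalently via sum-over-permutations) gives x^8 - 14x^7 + 78x^6 - 220x^5 + 330x^4 - 252x^3 + 84x^2 - 8x. The constant term is 0 because L is singular (the all-ones vector lies in its kernel). The eigenvalues sum to 14, which equals trace(L) = 2|E|. By the matrix-tree theorem the graph has (1/8) * product of the nonzero eigenvalues = 1 spanning tree.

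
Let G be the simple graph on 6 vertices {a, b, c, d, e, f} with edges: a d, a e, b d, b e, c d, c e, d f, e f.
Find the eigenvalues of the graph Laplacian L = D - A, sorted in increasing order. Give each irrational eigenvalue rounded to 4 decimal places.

Each diagonal entry of L is the vertex degree and each off-diagonal entry is -1 where an edge is present, 0 otherwise; in the order [a, b, c, d, e, f] the diagonal is [2, 2, 2, 4, 4, 2]. Diagonalising L (or applying a numerical eigensolver to the 6x6 matrix) gives the spectrum above. The largest eigenvalue, 6, is at most the vertex count 6.

[0, 2, 2, 2, 4, 6]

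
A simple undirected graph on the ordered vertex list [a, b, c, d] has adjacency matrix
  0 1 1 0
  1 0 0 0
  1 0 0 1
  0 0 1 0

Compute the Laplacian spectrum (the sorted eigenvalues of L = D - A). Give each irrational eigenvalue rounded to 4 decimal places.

[0, 0.5858, 2, 3.4142]

Each diagonal entry of L is the vertex degree and each off-diagonal entry is -1 where an edge is present, 0 otherwise; in the order [a, b, c, d] the diagonal is [2, 1, 2, 1]. The multiplicity of 0 as a Laplacian eigenvalue equals the number of connected components.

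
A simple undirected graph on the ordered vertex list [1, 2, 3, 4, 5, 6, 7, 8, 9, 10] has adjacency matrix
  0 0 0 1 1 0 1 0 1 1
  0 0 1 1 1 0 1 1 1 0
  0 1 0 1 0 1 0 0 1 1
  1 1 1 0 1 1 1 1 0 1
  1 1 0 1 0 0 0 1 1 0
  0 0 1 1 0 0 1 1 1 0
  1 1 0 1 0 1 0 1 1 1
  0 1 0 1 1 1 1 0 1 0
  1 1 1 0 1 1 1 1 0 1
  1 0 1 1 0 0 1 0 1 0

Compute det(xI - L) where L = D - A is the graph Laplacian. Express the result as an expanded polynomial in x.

Each diagonal entry of L is the vertex degree and each off-diagonal entry is -1 where an edge is present, 0 otherwise; in the order [1, 2, 3, 4, 5, 6, 7, 8, 9, 10] the diagonal is [5, 6, 5, 8, 5, 5, 7, 6, 8, 5]. Computing det(xI - L) by cofactor expansion (or equivalently via sum-over-permutations) gives x^10 - 60x^9 + 1583x^8 - 24098x^7 + 233204x^6 - 1487388x^5 + 6250736x^4 - 16686064x^3 + 25668416x^2 - 17333760x. Since p(0) = det(-L) = 0, x divides p(x). The largest eigenvalue, 10, is at most the vertex count 10.

x^10 - 60x^9 + 1583x^8 - 24098x^7 + 233204x^6 - 1487388x^5 + 6250736x^4 - 16686064x^3 + 25668416x^2 - 17333760x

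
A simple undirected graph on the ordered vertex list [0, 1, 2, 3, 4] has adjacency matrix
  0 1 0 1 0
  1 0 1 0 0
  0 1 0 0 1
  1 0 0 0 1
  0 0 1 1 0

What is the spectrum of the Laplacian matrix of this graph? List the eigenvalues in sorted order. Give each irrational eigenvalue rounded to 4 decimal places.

[0, 1.3820, 1.3820, 3.6180, 3.6180]

Each diagonal entry of L is the vertex degree and each off-diagonal entry is -1 where an edge is present, 0 otherwise; in the order [0, 1, 2, 3, 4] the diagonal is [2, 2, 2, 2, 2]. L is symmetric positive semidefinite, so every eigenvalue is real and nonnegative.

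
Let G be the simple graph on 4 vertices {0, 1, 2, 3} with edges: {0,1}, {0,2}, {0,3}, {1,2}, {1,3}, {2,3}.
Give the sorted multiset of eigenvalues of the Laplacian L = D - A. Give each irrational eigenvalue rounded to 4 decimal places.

[0, 4, 4, 4]

Reading degrees in the order [0, 1, 2, 3] gives [3, 3, 3, 3]; set D = diag(3, 3, 3, 3) and form L = D - A. Since every row of L sums to 0, the all-ones vector is in the kernel and 0 is an eigenvalue. The single zero eigenvalue shows the graph is connected. There is one zero in the spectrum, matching the 1 component. By the matrix-tree theorem the graph has (1/4) * product of the nonzero eigenvalues = 16 spanning trees.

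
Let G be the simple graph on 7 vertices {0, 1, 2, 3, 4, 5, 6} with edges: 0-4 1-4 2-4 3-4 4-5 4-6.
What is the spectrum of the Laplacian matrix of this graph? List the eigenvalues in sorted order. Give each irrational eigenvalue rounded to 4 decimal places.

[0, 1, 1, 1, 1, 1, 7]

With the vertex order [0, 1, 2, 3, 4, 5, 6], the degrees are [1, 1, 1, 1, 6, 1, 1], giving D = diag(1, 1, 1, 1, 6, 1, 1) and L = D - A. Since every row of L sums to 0, the all-ones vector is in the kernel and 0 is an eigenvalue. The single zero eigenvalue shows the graph is connected.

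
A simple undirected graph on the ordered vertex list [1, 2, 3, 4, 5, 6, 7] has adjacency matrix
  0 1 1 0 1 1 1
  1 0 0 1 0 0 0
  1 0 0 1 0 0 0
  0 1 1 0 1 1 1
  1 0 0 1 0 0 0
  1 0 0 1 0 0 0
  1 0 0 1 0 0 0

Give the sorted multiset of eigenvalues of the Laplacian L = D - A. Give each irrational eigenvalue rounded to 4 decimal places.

[0, 2, 2, 2, 2, 5, 7]

With the vertex order [1, 2, 3, 4, 5, 6, 7], the degrees are [5, 2, 2, 5, 2, 2, 2], giving D = diag(5, 2, 2, 5, 2, 2, 2) and L = D - A. The multiplicity of 0 as a Laplacian eigenvalue equals the number of connected components.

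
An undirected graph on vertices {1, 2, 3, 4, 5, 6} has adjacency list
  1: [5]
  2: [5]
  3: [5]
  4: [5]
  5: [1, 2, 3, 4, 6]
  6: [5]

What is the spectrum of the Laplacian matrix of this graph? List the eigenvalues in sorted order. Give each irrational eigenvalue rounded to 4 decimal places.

Each diagonal entry of L is the vertex degree and each off-diagonal entry is -1 where an edge is present, 0 otherwise; in the order [1, 2, 3, 4, 5, 6] the diagonal is [1, 1, 1, 1, 5, 1]. Diagonalising L (or applying a numerical eigensolver to the 6x6 matrix) gives the spectrum above. There is one zero in the spectrum, matching the 1 component. By the matrix-tree theorem the graph has (1/6) * product of the nonzero eigenvalues = 1 spanning tree.

[0, 1, 1, 1, 1, 6]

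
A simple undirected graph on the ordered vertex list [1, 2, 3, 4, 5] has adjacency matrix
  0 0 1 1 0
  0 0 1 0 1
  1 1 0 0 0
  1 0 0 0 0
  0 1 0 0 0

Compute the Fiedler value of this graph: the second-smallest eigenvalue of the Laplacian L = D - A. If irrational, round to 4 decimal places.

With the vertex order [1, 2, 3, 4, 5], the degrees are [2, 2, 2, 1, 1], giving D = diag(2, 2, 2, 1, 1) and L = D - A. Computing the eigenvalues of L and sorting gives [0, 0.3820, 1.3820, 2.6180, 3.6180]. The Fiedler value lambda_2 = 0.3820 is strictly positive, so the graph is connected. The eigenvalues sum to 8, which equals trace(L) = 2|E|. The largest eigenvalue, 3.6180, is at most the vertex count 5.

0.3820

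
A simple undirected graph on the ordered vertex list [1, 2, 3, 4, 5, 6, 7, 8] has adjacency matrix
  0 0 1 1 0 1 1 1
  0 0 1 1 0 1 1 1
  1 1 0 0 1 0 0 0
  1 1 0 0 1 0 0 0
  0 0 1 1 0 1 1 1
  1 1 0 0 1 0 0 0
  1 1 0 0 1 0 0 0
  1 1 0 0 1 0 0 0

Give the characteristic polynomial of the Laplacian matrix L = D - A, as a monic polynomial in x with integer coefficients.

Reading degrees in the order [1, 2, 3, 4, 5, 6, 7, 8] gives [5, 5, 3, 3, 5, 3, 3, 3]; set D = diag(5, 5, 3, 3, 5, 3, 3, 3) and form L = D - A. L has integer entries, so p(x) = det(xI - L) has integer coefficients. Expanding the determinant yields x^8 - 30x^7 + 375x^6 - 2540x^5 + 10095x^4 - 23598x^3 + 30105x^2 - 16200x. The coefficient of x^7 equals -trace(L) = -30, matching the sum of degrees. The eigenvalues sum to 30, which equals trace(L) = 2|E|.

x^8 - 30x^7 + 375x^6 - 2540x^5 + 10095x^4 - 23598x^3 + 30105x^2 - 16200x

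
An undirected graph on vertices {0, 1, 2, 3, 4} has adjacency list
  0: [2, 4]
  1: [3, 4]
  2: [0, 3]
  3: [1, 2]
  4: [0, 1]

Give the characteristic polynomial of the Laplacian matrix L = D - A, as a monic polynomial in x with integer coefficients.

x^5 - 10x^4 + 35x^3 - 50x^2 + 25x

Reading degrees in the order [0, 1, 2, 3, 4] gives [2, 2, 2, 2, 2]; set D = diag(2, 2, 2, 2, 2) and form L = D - A. L has integer entries, so p(x) = det(xI - L) has integer coefficients. Expanding the determinant yields x^5 - 10x^4 + 35x^3 - 50x^2 + 25x. The constant term is 0 because L is singular (the all-ones vector lies in its kernel). The eigenvalues sum to 10, which equals trace(L) = 2|E|.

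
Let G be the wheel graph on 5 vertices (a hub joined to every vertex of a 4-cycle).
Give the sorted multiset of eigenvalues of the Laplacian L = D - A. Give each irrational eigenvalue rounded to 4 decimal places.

[0, 3, 3, 5, 5]

The graph has 5 vertices and degree multiset [4, 3, 3, 3, 3]; D is the diagonal matrix of degrees and L = D - A. Since every row of L sums to 0, the all-ones vector is in the kernel and 0 is an eigenvalue.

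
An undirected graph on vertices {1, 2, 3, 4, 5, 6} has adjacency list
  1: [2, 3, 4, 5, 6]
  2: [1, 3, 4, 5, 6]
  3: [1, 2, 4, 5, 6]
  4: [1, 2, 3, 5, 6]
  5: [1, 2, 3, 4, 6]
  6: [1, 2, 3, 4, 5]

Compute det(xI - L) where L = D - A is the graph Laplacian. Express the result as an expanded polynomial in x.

x^6 - 30x^5 + 360x^4 - 2160x^3 + 6480x^2 - 7776x

Reading degrees in the order [1, 2, 3, 4, 5, 6] gives [5, 5, 5, 5, 5, 5]; set D = diag(5, 5, 5, 5, 5, 5) and form L = D - A. Computing det(xI - L) by cofactor expansion (or equivalently via sum-over-permutations) gives x^6 - 30x^5 + 360x^4 - 2160x^3 + 6480x^2 - 7776x. The coefficient of x^5 equals -trace(L) = -30, matching the sum of degrees. There is one zero in the spectrum, matching the 1 component.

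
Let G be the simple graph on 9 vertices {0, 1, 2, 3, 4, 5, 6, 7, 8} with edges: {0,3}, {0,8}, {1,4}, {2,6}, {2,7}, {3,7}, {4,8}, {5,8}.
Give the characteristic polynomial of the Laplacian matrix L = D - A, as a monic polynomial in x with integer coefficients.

Each diagonal entry of L is the vertex degree and each off-diagonal entry is -1 where an edge is present, 0 otherwise; in the order [0, 1, 2, 3, 4, 5, 6, 7, 8] the diagonal is [2, 1, 2, 2, 2, 1, 1, 2, 3]. Computing det(xI - L) by cofactor expansion (or equivalently via sum-over-permutations) gives x^9 - 16x^8 + 104x^7 - 354x^6 + 678x^5 - 730x^4 + 417x^3 - 110x^2 + 9x. Since p(0) = det(-L) = 0, x divides p(x). By the matrix-tree theorem the graph has (1/9) * product of the nonzero eigenvalues = 1 spanning tree.

x^9 - 16x^8 + 104x^7 - 354x^6 + 678x^5 - 730x^4 + 417x^3 - 110x^2 + 9x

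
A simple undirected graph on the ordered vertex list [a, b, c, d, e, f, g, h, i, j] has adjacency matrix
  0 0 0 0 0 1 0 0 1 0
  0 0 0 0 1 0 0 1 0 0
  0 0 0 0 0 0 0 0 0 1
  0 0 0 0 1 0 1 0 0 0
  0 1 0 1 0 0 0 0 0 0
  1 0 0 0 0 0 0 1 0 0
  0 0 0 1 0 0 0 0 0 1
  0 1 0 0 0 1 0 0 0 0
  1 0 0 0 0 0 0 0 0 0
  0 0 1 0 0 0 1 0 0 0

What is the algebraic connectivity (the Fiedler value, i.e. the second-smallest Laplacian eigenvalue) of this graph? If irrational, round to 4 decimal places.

Reading degrees in the order [a, b, c, d, e, f, g, h, i, j] gives [2, 2, 1, 2, 2, 2, 2, 2, 1, 2]; set D = diag(2, 2, 1, 2, 2, 2, 2, 2, 1, 2) and form L = D - A. Computing the eigenvalues of L and sorting gives [0, 0.0979, 0.3820, 0.8244, 1.3820, 2, 2.6180, 3.1756, 3.6180, 3.9021]. The Fiedler value lambda_2 = 0.0979 is strictly positive, so the graph is connected. By the matrix-tree theorem the graph has (1/10) * product of the nonzero eigenvalues = 1 spanning tree.

0.0979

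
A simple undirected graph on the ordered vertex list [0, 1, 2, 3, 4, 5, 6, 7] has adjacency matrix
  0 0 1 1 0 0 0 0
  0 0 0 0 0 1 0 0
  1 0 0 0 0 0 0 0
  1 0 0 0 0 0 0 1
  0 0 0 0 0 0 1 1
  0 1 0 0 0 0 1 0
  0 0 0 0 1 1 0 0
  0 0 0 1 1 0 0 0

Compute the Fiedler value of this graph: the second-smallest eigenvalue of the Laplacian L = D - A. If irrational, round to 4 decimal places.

0.1522

Each diagonal entry of L is the vertex degree and each off-diagonal entry is -1 where an edge is present, 0 otherwise; in the order [0, 1, 2, 3, 4, 5, 6, 7] the diagonal is [2, 1, 1, 2, 2, 2, 2, 2]. The sorted Laplacian eigenvalues are [0, 0.1522, 0.5858, 1.2346, 2, 2.7654, 3.4142, 3.8478]; the algebraic connectivity is the second entry, 0.1522. The largest eigenvalue, 3.8478, is at most the vertex count 8.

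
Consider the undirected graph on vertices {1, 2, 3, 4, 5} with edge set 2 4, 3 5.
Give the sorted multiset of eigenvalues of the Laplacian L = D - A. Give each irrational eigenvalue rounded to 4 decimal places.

[0, 0, 0, 2, 2]

Reading degrees in the order [1, 2, 3, 4, 5] gives [0, 1, 1, 1, 1]; set D = diag(0, 1, 1, 1, 1) and form L = D - A. L is symmetric positive semidefinite, so every eigenvalue is real and nonnegative. The 3 zero eigenvalues correspond to the 3 connected components. There are 3 zeros in the spectrum, matching the 3 components.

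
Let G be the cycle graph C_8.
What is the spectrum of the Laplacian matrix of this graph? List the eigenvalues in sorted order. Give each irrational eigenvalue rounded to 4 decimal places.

The graph has 8 vertices and degree multiset [2, 2, 2, 2, 2, 2, 2, 2]; D is the diagonal matrix of degrees and L = D - A. L is symmetric positive semidefinite, so every eigenvalue is real and nonnegative. The single zero eigenvalue shows the graph is connected.

[0, 0.5858, 0.5858, 2, 2, 3.4142, 3.4142, 4]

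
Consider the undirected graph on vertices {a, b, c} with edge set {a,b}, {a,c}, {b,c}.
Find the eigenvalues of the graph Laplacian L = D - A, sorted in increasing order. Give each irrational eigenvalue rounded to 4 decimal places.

[0, 3, 3]

Each diagonal entry of L is the vertex degree and each off-diagonal entry is -1 where an edge is present, 0 otherwise; in the order [a, b, c] the diagonal is [2, 2, 2]. Diagonalising L (or applying a numerical eigensolver to the 3x3 matrix) gives the spectrum above. The single zero eigenvalue shows the graph is connected. By the matrix-tree theorem the graph has (1/3) * product of the nonzero eigenvalues = 3 spanning trees.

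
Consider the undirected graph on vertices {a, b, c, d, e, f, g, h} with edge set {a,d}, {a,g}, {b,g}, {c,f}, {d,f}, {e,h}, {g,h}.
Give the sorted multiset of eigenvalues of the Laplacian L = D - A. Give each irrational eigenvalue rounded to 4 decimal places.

[0, 0.1864, 0.5858, 1, 2, 2.4707, 3.4142, 4.3429]

With the vertex order [a, b, c, d, e, f, g, h], the degrees are [2, 1, 1, 2, 1, 2, 3, 2], giving D = diag(2, 1, 1, 2, 1, 2, 3, 2) and L = D - A. The multiplicity of 0 as a Laplacian eigenvalue equals the number of connected components. There is one zero in the spectrum, matching the 1 component.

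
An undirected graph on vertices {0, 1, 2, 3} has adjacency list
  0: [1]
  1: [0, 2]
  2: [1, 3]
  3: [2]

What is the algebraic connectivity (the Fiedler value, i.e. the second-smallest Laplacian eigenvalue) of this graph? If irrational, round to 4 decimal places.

0.5858

Each diagonal entry of L is the vertex degree and each off-diagonal entry is -1 where an edge is present, 0 otherwise; in the order [0, 1, 2, 3] the diagonal is [1, 2, 2, 1]. Computing the eigenvalues of L and sorting gives [0, 0.5858, 2, 3.4142]. The Fiedler value lambda_2 = 0.5858 is strictly positive, so the graph is connected. The eigenvalues sum to 6, which equals trace(L) = 2|E|.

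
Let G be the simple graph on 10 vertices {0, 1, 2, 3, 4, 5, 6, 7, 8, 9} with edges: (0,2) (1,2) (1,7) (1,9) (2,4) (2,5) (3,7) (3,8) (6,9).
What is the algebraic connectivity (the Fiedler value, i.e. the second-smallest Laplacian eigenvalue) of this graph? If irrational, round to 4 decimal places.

Reading degrees in the order [0, 1, 2, 3, 4, 5, 6, 7, 8, 9] gives [1, 3, 4, 2, 1, 1, 1, 2, 1, 2]; set D = diag(1, 3, 4, 2, 1, 1, 1, 2, 1, 2) and form L = D - A. The sorted Laplacian eigenvalues are [0, 0.2022, 0.3155, 1, 1, 1.1966, 2.1319, 3.0460, 3.8027, 5.3051]; the algebraic connectivity is the second entry, 0.2022. The largest eigenvalue, 5.3051, is at most the vertex count 10.

0.2022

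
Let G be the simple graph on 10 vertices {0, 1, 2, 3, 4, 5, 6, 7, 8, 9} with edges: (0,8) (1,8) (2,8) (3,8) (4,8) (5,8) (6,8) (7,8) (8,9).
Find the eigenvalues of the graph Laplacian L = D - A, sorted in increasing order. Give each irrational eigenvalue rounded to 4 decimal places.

[0, 1, 1, 1, 1, 1, 1, 1, 1, 10]

With the vertex order [0, 1, 2, 3, 4, 5, 6, 7, 8, 9], the degrees are [1, 1, 1, 1, 1, 1, 1, 1, 9, 1], giving D = diag(1, 1, 1, 1, 1, 1, 1, 1, 9, 1) and L = D - A. L is symmetric positive semidefinite, so every eigenvalue is real and nonnegative. There is one zero in the spectrum, matching the 1 component. The largest eigenvalue, 10, is at most the vertex count 10.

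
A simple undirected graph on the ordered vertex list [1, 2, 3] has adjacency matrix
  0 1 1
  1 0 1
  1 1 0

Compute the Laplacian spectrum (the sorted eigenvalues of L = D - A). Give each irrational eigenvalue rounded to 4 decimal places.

[0, 3, 3]

With the vertex order [1, 2, 3], the degrees are [2, 2, 2], giving D = diag(2, 2, 2) and L = D - A. Diagonalising L (or applying a numerical eigensolver to the 3x3 matrix) gives the spectrum above. The eigenvalues sum to 6, which equals trace(L) = 2|E|.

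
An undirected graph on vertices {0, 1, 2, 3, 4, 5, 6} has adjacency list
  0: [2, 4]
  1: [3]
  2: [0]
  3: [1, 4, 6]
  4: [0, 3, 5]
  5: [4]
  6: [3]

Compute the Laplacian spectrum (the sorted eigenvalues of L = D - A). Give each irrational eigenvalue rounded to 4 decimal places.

Each diagonal entry of L is the vertex degree and each off-diagonal entry is -1 where an edge is present, 0 otherwise; in the order [0, 1, 2, 3, 4, 5, 6] the diagonal is [2, 1, 1, 3, 3, 1, 1]. Since every row of L sums to 0, the all-ones vector is in the kernel and 0 is an eigenvalue. The eigenvalues sum to 12, which equals trace(L) = 2|E|. There is one zero in the spectrum, matching the 1 component.

[0, 0.3217, 0.6802, 1, 2.1397, 3.2297, 4.6287]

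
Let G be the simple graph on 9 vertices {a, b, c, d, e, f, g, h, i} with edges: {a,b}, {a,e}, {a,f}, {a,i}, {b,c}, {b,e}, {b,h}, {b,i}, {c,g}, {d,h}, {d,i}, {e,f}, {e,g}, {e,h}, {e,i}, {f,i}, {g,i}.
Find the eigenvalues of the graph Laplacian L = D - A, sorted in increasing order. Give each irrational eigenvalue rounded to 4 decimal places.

[0, 1.3545, 1.7660, 3, 3.3362, 4.1957, 5.8561, 7.1532, 7.3383]

With the vertex order [a, b, c, d, e, f, g, h, i], the degrees are [4, 5, 2, 2, 6, 3, 3, 3, 6], giving D = diag(4, 5, 2, 2, 6, 3, 3, 3, 6) and L = D - A. Diagonalising L (or applying a numerical eigensolver to the 9x9 matrix) gives the spectrum above. The single zero eigenvalue shows the graph is connected. The eigenvalues sum to 34, which equals trace(L) = 2|E|.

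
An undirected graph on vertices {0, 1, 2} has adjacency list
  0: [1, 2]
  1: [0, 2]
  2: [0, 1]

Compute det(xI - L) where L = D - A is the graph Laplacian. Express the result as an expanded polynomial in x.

With the vertex order [0, 1, 2], the degrees are [2, 2, 2], giving D = diag(2, 2, 2) and L = D - A. The eigenvalues of L are [0, 3, 3]; the characteristic polynomial is the product of (x - lambda_i), which multiplies out to x^3 - 6x^2 + 9x. The coefficient of x^2 equals -trace(L) = -6, matching the sum of degrees. There is one zero in the spectrum, matching the 1 component. By the matrix-tree theorem the graph has (1/3) * product of the nonzero eigenvalues = 3 spanning trees.

x^3 - 6x^2 + 9x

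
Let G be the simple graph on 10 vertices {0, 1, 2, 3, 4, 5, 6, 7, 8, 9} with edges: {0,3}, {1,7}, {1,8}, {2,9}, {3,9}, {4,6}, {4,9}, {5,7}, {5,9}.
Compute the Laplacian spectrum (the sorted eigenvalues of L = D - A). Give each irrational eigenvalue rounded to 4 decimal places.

[0, 0.1655, 0.3820, 0.6815, 1, 2, 2.4314, 2.6180, 3.4768, 5.2448]

Reading degrees in the order [0, 1, 2, 3, 4, 5, 6, 7, 8, 9] gives [1, 2, 1, 2, 2, 2, 1, 2, 1, 4]; set D = diag(1, 2, 1, 2, 2, 2, 1, 2, 1, 4) and form L = D - A. Since every row of L sums to 0, the all-ones vector is in the kernel and 0 is an eigenvalue. The largest eigenvalue, 5.2448, is at most the vertex count 10. By the matrix-tree theorem the graph has (1/10) * product of the nonzero eigenvalues = 1 spanning tree.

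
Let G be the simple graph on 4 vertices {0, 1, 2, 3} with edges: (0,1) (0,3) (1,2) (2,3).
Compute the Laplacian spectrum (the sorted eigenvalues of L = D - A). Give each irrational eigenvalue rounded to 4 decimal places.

[0, 2, 2, 4]

Each diagonal entry of L is the vertex degree and each off-diagonal entry is -1 where an edge is present, 0 otherwise; in the order [0, 1, 2, 3] the diagonal is [2, 2, 2, 2]. L is symmetric positive semidefinite, so every eigenvalue is real and nonnegative. The single zero eigenvalue shows the graph is connected. By the matrix-tree theorem the graph has (1/4) * product of the nonzero eigenvalues = 4 spanning trees.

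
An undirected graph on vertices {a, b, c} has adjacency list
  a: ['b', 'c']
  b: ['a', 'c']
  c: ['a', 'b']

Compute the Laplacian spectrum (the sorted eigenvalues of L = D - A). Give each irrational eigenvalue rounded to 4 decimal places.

[0, 3, 3]

With the vertex order [a, b, c], the degrees are [2, 2, 2], giving D = diag(2, 2, 2) and L = D - A. The multiplicity of 0 as a Laplacian eigenvalue equals the number of connected components. The single zero eigenvalue shows the graph is connected.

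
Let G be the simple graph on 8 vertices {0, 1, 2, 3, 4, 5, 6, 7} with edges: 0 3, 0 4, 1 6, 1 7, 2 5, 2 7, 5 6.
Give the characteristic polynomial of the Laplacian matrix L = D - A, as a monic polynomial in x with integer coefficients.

With the vertex order [0, 1, 2, 3, 4, 5, 6, 7], the degrees are [2, 2, 2, 1, 1, 2, 2, 2], giving D = diag(2, 2, 2, 1, 1, 2, 2, 2) and L = D - A. L has integer entries, so p(x) = det(xI - L) has integer coefficients. Expanding the determinant yields x^8 - 14x^7 + 78x^6 - 220x^5 + 330x^4 - 250x^3 + 75x^2. Since p(0) = det(-L) = 0, x divides p(x). The largest eigenvalue, 3.6180, is at most the vertex count 8.

x^8 - 14x^7 + 78x^6 - 220x^5 + 330x^4 - 250x^3 + 75x^2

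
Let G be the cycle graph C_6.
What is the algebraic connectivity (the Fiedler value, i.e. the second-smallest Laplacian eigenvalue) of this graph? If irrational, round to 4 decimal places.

1

The graph has 6 vertices and degree multiset [2, 2, 2, 2, 2, 2]; D is the diagonal matrix of degrees and L = D - A. Computing the eigenvalues of L and sorting gives [0, 1, 1, 3, 3, 4]. The Fiedler value lambda_2 = 1 is strictly positive, so the graph is connected. The eigenvalues sum to 12, which equals trace(L) = 2|E|. There is one zero in the spectrum, matching the 1 component.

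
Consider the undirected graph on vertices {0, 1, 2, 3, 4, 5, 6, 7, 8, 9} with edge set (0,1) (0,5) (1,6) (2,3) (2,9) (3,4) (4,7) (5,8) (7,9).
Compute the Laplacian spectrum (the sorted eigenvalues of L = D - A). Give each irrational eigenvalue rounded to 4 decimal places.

Each diagonal entry of L is the vertex degree and each off-diagonal entry is -1 where an edge is present, 0 otherwise; in the order [0, 1, 2, 3, 4, 5, 6, 7, 8, 9] the diagonal is [2, 2, 2, 2, 2, 2, 1, 2, 1, 2]. Diagonalising L (or applying a numerical eigensolver to the 10x10 matrix) gives the spectrum above. The 2 zero eigenvalues correspond to the 2 connected components. The largest eigenvalue, 3.6180, is at most the vertex count 10.

[0, 0, 0.3820, 1.3820, 1.3820, 1.3820, 2.6180, 3.6180, 3.6180, 3.6180]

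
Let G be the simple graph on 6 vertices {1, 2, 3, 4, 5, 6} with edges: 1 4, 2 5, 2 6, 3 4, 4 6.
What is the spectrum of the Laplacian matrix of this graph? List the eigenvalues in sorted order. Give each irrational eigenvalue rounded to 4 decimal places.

[0, 0.3249, 1, 1.4608, 3, 4.2143]

Reading degrees in the order [1, 2, 3, 4, 5, 6] gives [1, 2, 1, 3, 1, 2]; set D = diag(1, 2, 1, 3, 1, 2) and form L = D - A. Diagonalising L (or applying a numerical eigensolver to the 6x6 matrix) gives the spectrum above. The single zero eigenvalue shows the graph is connected. The eigenvalues sum to 10, which equals trace(L) = 2|E|. The largest eigenvalue, 4.2143, is at most the vertex count 6.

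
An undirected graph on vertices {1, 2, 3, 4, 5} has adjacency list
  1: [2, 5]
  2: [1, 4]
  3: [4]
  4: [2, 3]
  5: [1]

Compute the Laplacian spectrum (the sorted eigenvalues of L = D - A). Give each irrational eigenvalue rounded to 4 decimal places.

Each diagonal entry of L is the vertex degree and each off-diagonal entry is -1 where an edge is present, 0 otherwise; in the order [1, 2, 3, 4, 5] the diagonal is [2, 2, 1, 2, 1]. The multiplicity of 0 as a Laplacian eigenvalue equals the number of connected components. The eigenvalues sum to 8, which equals trace(L) = 2|E|.

[0, 0.3820, 1.3820, 2.6180, 3.6180]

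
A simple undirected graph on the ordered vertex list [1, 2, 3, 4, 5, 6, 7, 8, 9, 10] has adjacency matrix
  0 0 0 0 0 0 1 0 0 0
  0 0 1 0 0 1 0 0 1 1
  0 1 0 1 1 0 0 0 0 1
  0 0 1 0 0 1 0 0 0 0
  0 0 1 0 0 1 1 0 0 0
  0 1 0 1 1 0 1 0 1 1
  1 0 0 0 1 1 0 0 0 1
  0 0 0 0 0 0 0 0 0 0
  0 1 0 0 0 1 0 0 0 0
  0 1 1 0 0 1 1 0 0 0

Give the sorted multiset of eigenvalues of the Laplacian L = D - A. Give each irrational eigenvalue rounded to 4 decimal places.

[0, 0, 0.7737, 1.6529, 2.1879, 3.1006, 3.9016, 5.2101, 5.8332, 7.3399]

With the vertex order [1, 2, 3, 4, 5, 6, 7, 8, 9, 10], the degrees are [1, 4, 4, 2, 3, 6, 4, 0, 2, 4], giving D = diag(1, 4, 4, 2, 3, 6, 4, 0, 2, 4) and L = D - A. Since every row of L sums to 0, the all-ones vector is in the kernel and 0 is an eigenvalue. The 2 zero eigenvalues correspond to the 2 connected components.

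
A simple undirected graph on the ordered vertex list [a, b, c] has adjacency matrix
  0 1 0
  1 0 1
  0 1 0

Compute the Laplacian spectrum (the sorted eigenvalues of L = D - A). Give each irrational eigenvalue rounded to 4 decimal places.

[0, 1, 3]

Each diagonal entry of L is the vertex degree and each off-diagonal entry is -1 where an edge is present, 0 otherwise; in the order [a, b, c] the diagonal is [1, 2, 1]. L is symmetric positive semidefinite, so every eigenvalue is real and nonnegative.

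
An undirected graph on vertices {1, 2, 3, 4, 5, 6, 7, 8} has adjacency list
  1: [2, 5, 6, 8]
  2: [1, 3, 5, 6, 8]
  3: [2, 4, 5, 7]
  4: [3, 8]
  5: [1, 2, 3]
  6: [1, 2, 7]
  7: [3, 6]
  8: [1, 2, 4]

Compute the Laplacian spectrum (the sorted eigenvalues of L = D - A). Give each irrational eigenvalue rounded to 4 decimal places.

[0, 1.3820, 1.8358, 2.5858, 3.6180, 4.7729, 5.4142, 6.3914]

Reading degrees in the order [1, 2, 3, 4, 5, 6, 7, 8] gives [4, 5, 4, 2, 3, 3, 2, 3]; set D = diag(4, 5, 4, 2, 3, 3, 2, 3) and form L = D - A. Diagonalising L (or applying a numerical eigensolver to the 8x8 matrix) gives the spectrum above. By the matrix-tree theorem the graph has (1/8) * product of the nonzero eigenvalues = 490 spanning trees. The largest eigenvalue, 6.3914, is at most the vertex count 8.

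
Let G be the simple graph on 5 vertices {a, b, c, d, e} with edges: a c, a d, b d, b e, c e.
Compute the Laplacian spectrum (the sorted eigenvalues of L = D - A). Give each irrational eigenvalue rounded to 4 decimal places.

With the vertex order [a, b, c, d, e], the degrees are [2, 2, 2, 2, 2], giving D = diag(2, 2, 2, 2, 2) and L = D - A. The multiplicity of 0 as a Laplacian eigenvalue equals the number of connected components. The single zero eigenvalue shows the graph is connected. By the matrix-tree theorem the graph has (1/5) * product of the nonzero eigenvalues = 5 spanning trees.

[0, 1.3820, 1.3820, 3.6180, 3.6180]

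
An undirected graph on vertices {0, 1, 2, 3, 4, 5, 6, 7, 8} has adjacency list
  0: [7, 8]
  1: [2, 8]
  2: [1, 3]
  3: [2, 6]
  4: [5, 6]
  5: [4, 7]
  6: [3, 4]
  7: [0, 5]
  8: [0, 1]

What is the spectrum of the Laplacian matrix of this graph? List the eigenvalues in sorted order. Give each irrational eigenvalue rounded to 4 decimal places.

Reading degrees in the order [0, 1, 2, 3, 4, 5, 6, 7, 8] gives [2, 2, 2, 2, 2, 2, 2, 2, 2]; set D = diag(2, 2, 2, 2, 2, 2, 2, 2, 2) and form L = D - A. Since every row of L sums to 0, the all-ones vector is in the kernel and 0 is an eigenvalue. There is one zero in the spectrum, matching the 1 component. By the matrix-tree theorem the graph has (1/9) * product of the nonzero eigenvalues = 9 spanning trees.

[0, 0.4679, 0.4679, 1.6527, 1.6527, 3, 3, 3.8794, 3.8794]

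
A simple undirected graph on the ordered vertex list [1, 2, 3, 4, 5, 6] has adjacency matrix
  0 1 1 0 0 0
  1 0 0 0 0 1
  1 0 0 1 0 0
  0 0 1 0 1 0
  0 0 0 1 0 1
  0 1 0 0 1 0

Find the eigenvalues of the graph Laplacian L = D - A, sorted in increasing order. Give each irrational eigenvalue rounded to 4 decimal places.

[0, 1, 1, 3, 3, 4]

Each diagonal entry of L is the vertex degree and each off-diagonal entry is -1 where an edge is present, 0 otherwise; in the order [1, 2, 3, 4, 5, 6] the diagonal is [2, 2, 2, 2, 2, 2]. Diagonalising L (or applying a numerical eigensolver to the 6x6 matrix) gives the spectrum above. The single zero eigenvalue shows the graph is connected. The largest eigenvalue, 4, is at most the vertex count 6. By the matrix-tree theorem the graph has (1/6) * product of the nonzero eigenvalues = 6 spanning trees.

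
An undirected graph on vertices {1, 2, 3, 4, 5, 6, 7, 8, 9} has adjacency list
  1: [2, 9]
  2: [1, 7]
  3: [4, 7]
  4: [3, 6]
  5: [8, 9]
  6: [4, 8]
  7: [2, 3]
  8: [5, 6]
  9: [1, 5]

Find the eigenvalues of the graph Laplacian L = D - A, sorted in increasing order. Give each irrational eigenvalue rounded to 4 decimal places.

Each diagonal entry of L is the vertex degree and each off-diagonal entry is -1 where an edge is present, 0 otherwise; in the order [1, 2, 3, 4, 5, 6, 7, 8, 9] the diagonal is [2, 2, 2, 2, 2, 2, 2, 2, 2]. Diagonalising L (or applying a numerical eigensolver to the 9x9 matrix) gives the spectrum above. The single zero eigenvalue shows the graph is connected. By the matrix-tree theorem the graph has (1/9) * product of the nonzero eigenvalues = 9 spanning trees.

[0, 0.4679, 0.4679, 1.6527, 1.6527, 3, 3, 3.8794, 3.8794]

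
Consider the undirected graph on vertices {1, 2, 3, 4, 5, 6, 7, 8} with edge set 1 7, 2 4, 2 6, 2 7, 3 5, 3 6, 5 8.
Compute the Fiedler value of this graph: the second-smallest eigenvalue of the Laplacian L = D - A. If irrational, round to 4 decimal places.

0.1864

Reading degrees in the order [1, 2, 3, 4, 5, 6, 7, 8] gives [1, 3, 2, 1, 2, 2, 2, 1]; set D = diag(1, 3, 2, 1, 2, 2, 2, 1) and form L = D - A. Computing the eigenvalues of L and sorting gives [0, 0.1864, 0.5858, 1, 2, 2.4707, 3.4142, 4.3429]. The Fiedler value lambda_2 = 0.1864 is strictly positive, so the graph is connected.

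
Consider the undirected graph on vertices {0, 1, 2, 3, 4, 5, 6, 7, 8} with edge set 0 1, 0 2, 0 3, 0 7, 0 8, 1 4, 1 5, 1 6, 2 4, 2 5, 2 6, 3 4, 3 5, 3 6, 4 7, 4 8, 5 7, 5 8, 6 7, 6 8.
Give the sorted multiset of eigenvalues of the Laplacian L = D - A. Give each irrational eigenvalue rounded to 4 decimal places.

Each diagonal entry of L is the vertex degree and each off-diagonal entry is -1 where an edge is present, 0 otherwise; in the order [0, 1, 2, 3, 4, 5, 6, 7, 8] the diagonal is [5, 4, 4, 4, 5, 5, 5, 4, 4]. Diagonalising L (or applying a numerical eigensolver to the 9x9 matrix) gives the spectrum above. The single zero eigenvalue shows the graph is connected. The eigenvalues sum to 40, which equals trace(L) = 2|E|.

[0, 4, 4, 4, 4, 5, 5, 5, 9]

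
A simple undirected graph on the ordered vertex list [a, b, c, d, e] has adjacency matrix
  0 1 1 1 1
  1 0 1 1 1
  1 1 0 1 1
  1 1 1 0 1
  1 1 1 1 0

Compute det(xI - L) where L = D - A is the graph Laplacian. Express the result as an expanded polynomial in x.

x^5 - 20x^4 + 150x^3 - 500x^2 + 625x

Reading degrees in the order [a, b, c, d, e] gives [4, 4, 4, 4, 4]; set D = diag(4, 4, 4, 4, 4) and form L = D - A. L has integer entries, so p(x) = det(xI - L) has integer coefficients. Expanding the determinant yields x^5 - 20x^4 + 150x^3 - 500x^2 + 625x. The coefficient of x^4 equals -trace(L) = -20, matching the sum of degrees. By the matrix-tree theorem the graph has (1/5) * product of the nonzero eigenvalues = 125 spanning trees. There is one zero in the spectrum, matching the 1 component.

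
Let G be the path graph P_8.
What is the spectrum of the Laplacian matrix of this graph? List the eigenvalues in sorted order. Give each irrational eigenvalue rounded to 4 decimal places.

[0, 0.1522, 0.5858, 1.2346, 2, 2.7654, 3.4142, 3.8478]

The graph has 8 vertices and degree multiset [2, 2, 2, 2, 2, 2, 1, 1]; D is the diagonal matrix of degrees and L = D - A. Since every row of L sums to 0, the all-ones vector is in the kernel and 0 is an eigenvalue.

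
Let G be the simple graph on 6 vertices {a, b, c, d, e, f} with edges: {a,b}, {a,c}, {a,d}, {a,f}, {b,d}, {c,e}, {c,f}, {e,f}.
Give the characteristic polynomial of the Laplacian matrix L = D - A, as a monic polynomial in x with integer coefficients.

x^6 - 16x^5 + 97x^4 - 274x^3 + 348x^2 - 144x

Reading degrees in the order [a, b, c, d, e, f] gives [4, 2, 3, 2, 2, 3]; set D = diag(4, 2, 3, 2, 2, 3) and form L = D - A. L has integer entries, so p(x) = det(xI - L) has integer coefficients. Expanding the determinant yields x^6 - 16x^5 + 97x^4 - 274x^3 + 348x^2 - 144x. Since p(0) = det(-L) = 0, x divides p(x). By the matrix-tree theorem the graph has (1/6) * product of the nonzero eigenvalues = 24 spanning trees.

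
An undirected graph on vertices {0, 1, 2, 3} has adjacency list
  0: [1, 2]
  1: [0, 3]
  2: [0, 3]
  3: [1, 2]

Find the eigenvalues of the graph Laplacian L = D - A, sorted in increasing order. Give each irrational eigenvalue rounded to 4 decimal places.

[0, 2, 2, 4]

With the vertex order [0, 1, 2, 3], the degrees are [2, 2, 2, 2], giving D = diag(2, 2, 2, 2) and L = D - A. Since every row of L sums to 0, the all-ones vector is in the kernel and 0 is an eigenvalue. The largest eigenvalue, 4, is at most the vertex count 4.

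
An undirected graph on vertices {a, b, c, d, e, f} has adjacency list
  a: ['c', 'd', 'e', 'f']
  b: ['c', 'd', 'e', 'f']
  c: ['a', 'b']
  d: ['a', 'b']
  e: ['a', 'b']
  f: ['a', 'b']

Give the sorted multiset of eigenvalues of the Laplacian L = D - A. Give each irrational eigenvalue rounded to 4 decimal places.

Each diagonal entry of L is the vertex degree and each off-diagonal entry is -1 where an edge is present, 0 otherwise; in the order [a, b, c, d, e, f] the diagonal is [4, 4, 2, 2, 2, 2]. L is symmetric positive semidefinite, so every eigenvalue is real and nonnegative. The single zero eigenvalue shows the graph is connected. The largest eigenvalue, 6, is at most the vertex count 6.

[0, 2, 2, 2, 4, 6]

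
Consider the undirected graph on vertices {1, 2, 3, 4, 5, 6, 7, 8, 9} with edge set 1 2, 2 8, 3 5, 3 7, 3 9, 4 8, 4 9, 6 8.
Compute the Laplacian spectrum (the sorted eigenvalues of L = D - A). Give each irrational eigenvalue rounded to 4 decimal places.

With the vertex order [1, 2, 3, 4, 5, 6, 7, 8, 9], the degrees are [1, 2, 3, 2, 1, 1, 1, 3, 2], giving D = diag(1, 2, 3, 2, 1, 1, 1, 3, 2) and L = D - A. The multiplicity of 0 as a Laplacian eigenvalue equals the number of connected components. The largest eigenvalue, 4.4065, is at most the vertex count 9.

[0, 0.1538, 0.5764, 1, 1, 2.1128, 2.6757, 4.0748, 4.4065]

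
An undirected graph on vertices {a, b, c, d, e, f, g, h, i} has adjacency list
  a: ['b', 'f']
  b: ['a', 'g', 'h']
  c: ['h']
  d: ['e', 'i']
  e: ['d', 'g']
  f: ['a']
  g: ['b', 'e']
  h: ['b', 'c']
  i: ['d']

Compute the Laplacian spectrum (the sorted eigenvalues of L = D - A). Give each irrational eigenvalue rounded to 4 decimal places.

[0, 0.1708, 0.3820, 0.8503, 1.6761, 2.4165, 2.6180, 3.4421, 4.4442]

Reading degrees in the order [a, b, c, d, e, f, g, h, i] gives [2, 3, 1, 2, 2, 1, 2, 2, 1]; set D = diag(2, 3, 1, 2, 2, 1, 2, 2, 1) and form L = D - A. Diagonalising L (or applying a numerical eigensolver to the 9x9 matrix) gives the spectrum above. The single zero eigenvalue shows the graph is connected.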